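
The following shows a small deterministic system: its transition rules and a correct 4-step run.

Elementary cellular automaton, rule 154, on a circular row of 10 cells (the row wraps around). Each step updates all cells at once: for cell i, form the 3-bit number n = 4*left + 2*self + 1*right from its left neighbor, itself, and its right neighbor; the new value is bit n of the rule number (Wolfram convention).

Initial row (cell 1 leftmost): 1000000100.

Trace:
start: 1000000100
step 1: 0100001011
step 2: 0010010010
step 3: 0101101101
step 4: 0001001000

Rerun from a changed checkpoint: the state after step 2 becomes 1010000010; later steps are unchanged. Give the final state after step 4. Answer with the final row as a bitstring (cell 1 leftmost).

0010101010

state after step 2 := 1010000010
step 3: 0001000100
step 4: 0010101010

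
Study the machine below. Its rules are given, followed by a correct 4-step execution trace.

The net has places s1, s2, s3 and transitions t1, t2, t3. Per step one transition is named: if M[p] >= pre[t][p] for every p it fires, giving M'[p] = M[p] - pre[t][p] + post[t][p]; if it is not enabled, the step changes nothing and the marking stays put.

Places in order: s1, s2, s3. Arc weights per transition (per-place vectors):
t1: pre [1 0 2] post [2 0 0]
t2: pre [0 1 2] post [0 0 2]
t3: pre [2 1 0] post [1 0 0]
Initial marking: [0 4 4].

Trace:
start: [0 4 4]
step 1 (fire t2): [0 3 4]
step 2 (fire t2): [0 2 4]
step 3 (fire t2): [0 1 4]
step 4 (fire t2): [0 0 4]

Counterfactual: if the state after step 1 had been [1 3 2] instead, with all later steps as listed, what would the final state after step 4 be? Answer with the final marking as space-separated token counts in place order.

1 0 2

state after step 1 := [1 3 2]
step 2 (fire t2): [1 2 2]
step 3 (fire t2): [1 1 2]
step 4 (fire t2): [1 0 2]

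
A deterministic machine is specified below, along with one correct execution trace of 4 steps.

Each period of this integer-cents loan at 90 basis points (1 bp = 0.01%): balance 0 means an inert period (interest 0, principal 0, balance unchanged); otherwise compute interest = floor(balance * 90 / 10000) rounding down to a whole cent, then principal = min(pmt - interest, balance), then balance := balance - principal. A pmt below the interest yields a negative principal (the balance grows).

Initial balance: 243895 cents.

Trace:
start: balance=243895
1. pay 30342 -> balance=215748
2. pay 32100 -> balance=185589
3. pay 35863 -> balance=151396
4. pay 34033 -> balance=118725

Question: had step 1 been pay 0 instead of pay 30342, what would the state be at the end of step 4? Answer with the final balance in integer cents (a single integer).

149893

(re-executing from step 1 with the substitution; state before step 1: balance=243895)
1. pay 0 -> balance=246090
2. pay 32100 -> balance=216204
3. pay 35863 -> balance=182286
4. pay 34033 -> balance=149893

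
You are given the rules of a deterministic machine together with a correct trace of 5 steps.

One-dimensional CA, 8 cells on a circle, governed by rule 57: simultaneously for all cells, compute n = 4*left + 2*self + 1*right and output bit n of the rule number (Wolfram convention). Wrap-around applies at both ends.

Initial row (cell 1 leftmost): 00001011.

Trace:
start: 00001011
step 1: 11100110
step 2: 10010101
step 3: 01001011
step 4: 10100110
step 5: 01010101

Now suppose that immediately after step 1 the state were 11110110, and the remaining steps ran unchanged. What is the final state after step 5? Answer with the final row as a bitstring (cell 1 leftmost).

10101101

state after step 1 := 11110110
step 2: 10001101
step 3: 01101011
step 4: 11010110
step 5: 10101101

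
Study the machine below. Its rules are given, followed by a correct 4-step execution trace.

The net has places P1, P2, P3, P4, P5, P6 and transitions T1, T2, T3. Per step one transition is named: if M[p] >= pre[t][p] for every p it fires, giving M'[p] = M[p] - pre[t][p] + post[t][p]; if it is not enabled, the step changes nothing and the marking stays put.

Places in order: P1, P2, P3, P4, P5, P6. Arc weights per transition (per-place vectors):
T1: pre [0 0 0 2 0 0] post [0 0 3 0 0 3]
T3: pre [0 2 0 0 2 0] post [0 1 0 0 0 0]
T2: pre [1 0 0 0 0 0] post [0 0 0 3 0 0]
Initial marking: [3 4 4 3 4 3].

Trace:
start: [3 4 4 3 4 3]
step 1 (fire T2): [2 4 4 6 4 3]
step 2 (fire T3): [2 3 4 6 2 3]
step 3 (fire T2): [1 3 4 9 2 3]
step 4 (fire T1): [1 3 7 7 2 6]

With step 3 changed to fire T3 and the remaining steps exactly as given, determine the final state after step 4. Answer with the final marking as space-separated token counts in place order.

2 2 7 4 0 6

(re-executing from step 3 with the substitution; state before step 3: [2 3 4 6 2 3])
step 3 (fire T3): [2 2 4 6 0 3]
step 4 (fire T1): [2 2 7 4 0 6]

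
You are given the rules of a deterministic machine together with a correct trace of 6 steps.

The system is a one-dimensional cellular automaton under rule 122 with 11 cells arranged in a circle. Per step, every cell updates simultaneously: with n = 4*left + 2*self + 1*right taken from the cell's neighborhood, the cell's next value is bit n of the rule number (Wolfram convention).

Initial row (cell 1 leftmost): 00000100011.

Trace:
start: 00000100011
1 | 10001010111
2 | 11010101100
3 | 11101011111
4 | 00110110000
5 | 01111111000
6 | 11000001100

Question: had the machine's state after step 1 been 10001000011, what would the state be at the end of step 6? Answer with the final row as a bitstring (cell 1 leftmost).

state after step 1 := 10001000011
2 | 11010100110
3 | 11101011111
4 | 00110110000
5 | 01111111000
6 | 11000001100

11000001100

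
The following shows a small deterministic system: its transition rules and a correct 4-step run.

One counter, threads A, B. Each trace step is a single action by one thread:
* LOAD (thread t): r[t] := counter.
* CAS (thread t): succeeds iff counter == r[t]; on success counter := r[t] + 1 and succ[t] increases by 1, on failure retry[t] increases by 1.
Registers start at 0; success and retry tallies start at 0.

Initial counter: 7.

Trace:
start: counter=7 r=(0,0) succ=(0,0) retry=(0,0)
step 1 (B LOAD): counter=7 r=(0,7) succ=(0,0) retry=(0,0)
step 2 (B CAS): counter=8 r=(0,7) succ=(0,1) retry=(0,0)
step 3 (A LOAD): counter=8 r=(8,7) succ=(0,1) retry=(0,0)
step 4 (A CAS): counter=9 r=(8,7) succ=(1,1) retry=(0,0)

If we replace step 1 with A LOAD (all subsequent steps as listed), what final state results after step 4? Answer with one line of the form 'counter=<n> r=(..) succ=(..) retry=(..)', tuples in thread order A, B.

counter=8 r=(7,0) succ=(1,0) retry=(0,1)

(re-executing from step 1 with the substitution; state before step 1: counter=7 r=(0,0) succ=(0,0) retry=(0,0))
step 1 (A LOAD): counter=7 r=(7,0) succ=(0,0) retry=(0,0)
step 2 (B CAS): counter=7 r=(7,0) succ=(0,0) retry=(0,1)
step 3 (A LOAD): counter=7 r=(7,0) succ=(0,0) retry=(0,1)
step 4 (A CAS): counter=8 r=(7,0) succ=(1,0) retry=(0,1)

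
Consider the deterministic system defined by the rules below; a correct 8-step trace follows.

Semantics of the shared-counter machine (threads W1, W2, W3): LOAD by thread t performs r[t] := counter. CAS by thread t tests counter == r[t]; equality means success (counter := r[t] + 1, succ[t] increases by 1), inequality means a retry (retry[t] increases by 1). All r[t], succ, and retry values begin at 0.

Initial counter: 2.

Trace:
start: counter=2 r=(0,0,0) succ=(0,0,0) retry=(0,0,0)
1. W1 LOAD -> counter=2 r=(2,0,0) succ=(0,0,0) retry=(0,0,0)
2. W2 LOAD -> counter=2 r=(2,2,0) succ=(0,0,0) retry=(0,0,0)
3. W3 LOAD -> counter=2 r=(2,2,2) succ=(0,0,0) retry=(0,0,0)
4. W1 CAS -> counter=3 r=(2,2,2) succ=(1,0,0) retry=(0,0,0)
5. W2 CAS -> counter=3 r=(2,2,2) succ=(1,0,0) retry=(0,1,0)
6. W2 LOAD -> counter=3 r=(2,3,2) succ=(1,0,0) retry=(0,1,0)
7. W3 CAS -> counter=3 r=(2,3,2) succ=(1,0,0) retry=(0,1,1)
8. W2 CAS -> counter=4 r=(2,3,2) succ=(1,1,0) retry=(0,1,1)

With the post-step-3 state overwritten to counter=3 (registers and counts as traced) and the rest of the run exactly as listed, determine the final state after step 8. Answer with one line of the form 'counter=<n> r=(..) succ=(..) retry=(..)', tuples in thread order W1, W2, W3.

state after step 3 := counter=3 r=(2,2,2) succ=(0,0,0) retry=(0,0,0)
4. W1 CAS -> counter=3 r=(2,2,2) succ=(0,0,0) retry=(1,0,0)
5. W2 CAS -> counter=3 r=(2,2,2) succ=(0,0,0) retry=(1,1,0)
6. W2 LOAD -> counter=3 r=(2,3,2) succ=(0,0,0) retry=(1,1,0)
7. W3 CAS -> counter=3 r=(2,3,2) succ=(0,0,0) retry=(1,1,1)
8. W2 CAS -> counter=4 r=(2,3,2) succ=(0,1,0) retry=(1,1,1)

counter=4 r=(2,3,2) succ=(0,1,0) retry=(1,1,1)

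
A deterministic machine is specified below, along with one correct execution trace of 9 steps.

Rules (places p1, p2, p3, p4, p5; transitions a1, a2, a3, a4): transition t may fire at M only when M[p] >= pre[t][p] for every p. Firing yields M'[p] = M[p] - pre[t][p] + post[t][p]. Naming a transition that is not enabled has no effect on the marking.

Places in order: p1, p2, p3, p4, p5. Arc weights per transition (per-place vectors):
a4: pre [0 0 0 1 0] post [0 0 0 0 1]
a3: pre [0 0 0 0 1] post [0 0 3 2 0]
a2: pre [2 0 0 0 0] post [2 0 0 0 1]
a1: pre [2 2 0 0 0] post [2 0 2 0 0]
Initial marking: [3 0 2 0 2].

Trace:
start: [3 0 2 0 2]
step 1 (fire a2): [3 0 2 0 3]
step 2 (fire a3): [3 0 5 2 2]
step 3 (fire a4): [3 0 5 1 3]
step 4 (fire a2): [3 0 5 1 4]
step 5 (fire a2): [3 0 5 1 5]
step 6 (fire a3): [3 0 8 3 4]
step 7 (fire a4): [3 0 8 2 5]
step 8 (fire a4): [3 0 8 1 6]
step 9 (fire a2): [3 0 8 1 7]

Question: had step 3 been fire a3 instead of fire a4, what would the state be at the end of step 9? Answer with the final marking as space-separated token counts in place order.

(re-executing from step 3 with the substitution; state before step 3: [3 0 5 2 2])
step 3 (fire a3): [3 0 8 4 1]
step 4 (fire a2): [3 0 8 4 2]
step 5 (fire a2): [3 0 8 4 3]
step 6 (fire a3): [3 0 11 6 2]
step 7 (fire a4): [3 0 11 5 3]
step 8 (fire a4): [3 0 11 4 4]
step 9 (fire a2): [3 0 11 4 5]

3 0 11 4 5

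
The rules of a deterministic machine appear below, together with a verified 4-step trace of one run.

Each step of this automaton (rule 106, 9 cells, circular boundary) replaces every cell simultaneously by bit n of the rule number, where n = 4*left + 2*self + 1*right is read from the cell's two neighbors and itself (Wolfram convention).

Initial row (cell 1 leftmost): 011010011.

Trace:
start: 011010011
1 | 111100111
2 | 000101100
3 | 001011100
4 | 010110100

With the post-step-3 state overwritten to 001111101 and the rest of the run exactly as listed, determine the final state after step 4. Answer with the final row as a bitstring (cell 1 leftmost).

011000110

state after step 3 := 001111101
4 | 011000110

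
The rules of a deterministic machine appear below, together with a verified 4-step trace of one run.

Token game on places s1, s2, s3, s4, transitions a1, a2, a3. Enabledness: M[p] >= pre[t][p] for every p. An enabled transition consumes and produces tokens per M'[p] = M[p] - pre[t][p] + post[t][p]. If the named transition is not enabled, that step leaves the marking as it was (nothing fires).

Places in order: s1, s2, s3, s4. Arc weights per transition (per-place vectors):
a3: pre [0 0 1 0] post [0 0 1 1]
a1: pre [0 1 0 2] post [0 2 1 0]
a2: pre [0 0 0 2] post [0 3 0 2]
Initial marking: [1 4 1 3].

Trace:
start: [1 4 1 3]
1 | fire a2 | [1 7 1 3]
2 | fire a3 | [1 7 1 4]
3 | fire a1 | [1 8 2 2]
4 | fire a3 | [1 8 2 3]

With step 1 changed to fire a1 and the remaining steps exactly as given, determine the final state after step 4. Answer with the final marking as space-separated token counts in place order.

1 6 3 1

(re-executing from step 1 with the substitution; state before step 1: [1 4 1 3])
1 | fire a1 | [1 5 2 1]
2 | fire a3 | [1 5 2 2]
3 | fire a1 | [1 6 3 0]
4 | fire a3 | [1 6 3 1]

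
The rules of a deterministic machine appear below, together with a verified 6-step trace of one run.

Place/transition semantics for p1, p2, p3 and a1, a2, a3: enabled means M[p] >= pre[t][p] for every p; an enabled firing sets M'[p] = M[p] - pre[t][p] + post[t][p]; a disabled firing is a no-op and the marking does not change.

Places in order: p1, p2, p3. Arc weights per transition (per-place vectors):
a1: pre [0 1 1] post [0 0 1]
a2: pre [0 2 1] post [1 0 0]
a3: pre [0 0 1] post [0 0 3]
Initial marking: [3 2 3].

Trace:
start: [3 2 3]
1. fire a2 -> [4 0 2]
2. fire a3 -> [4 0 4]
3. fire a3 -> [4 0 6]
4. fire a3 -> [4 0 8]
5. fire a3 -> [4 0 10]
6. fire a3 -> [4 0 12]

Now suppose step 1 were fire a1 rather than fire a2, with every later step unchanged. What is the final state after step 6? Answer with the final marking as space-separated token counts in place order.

(re-executing from step 1 with the substitution; state before step 1: [3 2 3])
1. fire a1 -> [3 1 3]
2. fire a3 -> [3 1 5]
3. fire a3 -> [3 1 7]
4. fire a3 -> [3 1 9]
5. fire a3 -> [3 1 11]
6. fire a3 -> [3 1 13]

3 1 13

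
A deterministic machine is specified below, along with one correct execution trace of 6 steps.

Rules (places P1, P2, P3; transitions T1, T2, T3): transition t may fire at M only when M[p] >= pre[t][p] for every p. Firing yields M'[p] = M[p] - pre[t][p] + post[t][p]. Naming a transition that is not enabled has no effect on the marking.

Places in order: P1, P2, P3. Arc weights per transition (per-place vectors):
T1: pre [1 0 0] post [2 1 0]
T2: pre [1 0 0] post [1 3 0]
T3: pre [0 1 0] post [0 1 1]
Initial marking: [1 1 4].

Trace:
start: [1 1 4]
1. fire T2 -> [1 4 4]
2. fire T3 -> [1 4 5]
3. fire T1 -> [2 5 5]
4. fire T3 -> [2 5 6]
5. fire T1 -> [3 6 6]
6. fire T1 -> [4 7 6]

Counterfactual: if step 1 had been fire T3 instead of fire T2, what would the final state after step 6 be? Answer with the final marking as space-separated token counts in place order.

(re-executing from step 1 with the substitution; state before step 1: [1 1 4])
1. fire T3 -> [1 1 5]
2. fire T3 -> [1 1 6]
3. fire T1 -> [2 2 6]
4. fire T3 -> [2 2 7]
5. fire T1 -> [3 3 7]
6. fire T1 -> [4 4 7]

4 4 7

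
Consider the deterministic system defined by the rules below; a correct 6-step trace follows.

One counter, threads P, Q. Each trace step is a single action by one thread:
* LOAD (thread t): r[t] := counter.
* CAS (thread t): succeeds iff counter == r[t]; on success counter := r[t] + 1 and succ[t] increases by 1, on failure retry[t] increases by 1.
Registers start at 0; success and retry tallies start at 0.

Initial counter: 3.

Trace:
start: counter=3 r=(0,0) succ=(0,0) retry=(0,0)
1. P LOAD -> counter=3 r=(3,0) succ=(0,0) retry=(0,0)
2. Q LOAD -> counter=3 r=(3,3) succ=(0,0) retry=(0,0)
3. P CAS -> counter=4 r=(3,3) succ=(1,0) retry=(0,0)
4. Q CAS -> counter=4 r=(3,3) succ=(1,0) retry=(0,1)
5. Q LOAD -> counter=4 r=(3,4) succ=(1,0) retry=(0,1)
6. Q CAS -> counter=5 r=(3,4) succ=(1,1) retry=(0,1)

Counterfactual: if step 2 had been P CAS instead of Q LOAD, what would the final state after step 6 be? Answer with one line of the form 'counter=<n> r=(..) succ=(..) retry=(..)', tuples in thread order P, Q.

(re-executing from step 2 with the substitution; state before step 2: counter=3 r=(3,0) succ=(0,0) retry=(0,0))
2. P CAS -> counter=4 r=(3,0) succ=(1,0) retry=(0,0)
3. P CAS -> counter=4 r=(3,0) succ=(1,0) retry=(1,0)
4. Q CAS -> counter=4 r=(3,0) succ=(1,0) retry=(1,1)
5. Q LOAD -> counter=4 r=(3,4) succ=(1,0) retry=(1,1)
6. Q CAS -> counter=5 r=(3,4) succ=(1,1) retry=(1,1)

counter=5 r=(3,4) succ=(1,1) retry=(1,1)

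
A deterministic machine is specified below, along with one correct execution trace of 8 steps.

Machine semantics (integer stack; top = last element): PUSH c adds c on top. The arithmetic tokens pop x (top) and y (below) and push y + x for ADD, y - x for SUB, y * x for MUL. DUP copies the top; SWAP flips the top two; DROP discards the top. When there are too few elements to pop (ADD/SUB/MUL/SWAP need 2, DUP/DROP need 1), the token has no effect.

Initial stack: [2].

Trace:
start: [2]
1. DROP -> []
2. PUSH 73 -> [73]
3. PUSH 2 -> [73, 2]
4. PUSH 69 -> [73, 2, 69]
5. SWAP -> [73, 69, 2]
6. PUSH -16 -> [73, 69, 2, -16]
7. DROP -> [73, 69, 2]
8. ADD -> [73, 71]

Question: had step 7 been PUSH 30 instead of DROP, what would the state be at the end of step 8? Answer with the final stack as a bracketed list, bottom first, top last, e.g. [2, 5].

(re-executing from step 7 with the substitution; state before step 7: [73, 69, 2, -16])
7. PUSH 30 -> [73, 69, 2, -16, 30]
8. ADD -> [73, 69, 2, 14]

[73, 69, 2, 14]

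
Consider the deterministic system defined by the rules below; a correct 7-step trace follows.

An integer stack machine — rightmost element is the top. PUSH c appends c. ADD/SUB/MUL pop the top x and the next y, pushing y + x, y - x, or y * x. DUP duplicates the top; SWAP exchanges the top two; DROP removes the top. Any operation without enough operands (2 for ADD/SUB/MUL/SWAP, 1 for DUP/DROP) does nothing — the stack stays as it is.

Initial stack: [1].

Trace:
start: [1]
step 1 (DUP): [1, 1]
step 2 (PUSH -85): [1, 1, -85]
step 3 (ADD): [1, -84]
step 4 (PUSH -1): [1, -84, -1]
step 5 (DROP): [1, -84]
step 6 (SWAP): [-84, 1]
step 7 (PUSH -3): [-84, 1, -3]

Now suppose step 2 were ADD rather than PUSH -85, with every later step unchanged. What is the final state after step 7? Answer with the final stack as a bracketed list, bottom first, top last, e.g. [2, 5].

(re-executing from step 2 with the substitution; state before step 2: [1, 1])
step 2 (ADD): [2]
step 3 (ADD): [2]
step 4 (PUSH -1): [2, -1]
step 5 (DROP): [2]
step 6 (SWAP): [2]
step 7 (PUSH -3): [2, -3]

[2, -3]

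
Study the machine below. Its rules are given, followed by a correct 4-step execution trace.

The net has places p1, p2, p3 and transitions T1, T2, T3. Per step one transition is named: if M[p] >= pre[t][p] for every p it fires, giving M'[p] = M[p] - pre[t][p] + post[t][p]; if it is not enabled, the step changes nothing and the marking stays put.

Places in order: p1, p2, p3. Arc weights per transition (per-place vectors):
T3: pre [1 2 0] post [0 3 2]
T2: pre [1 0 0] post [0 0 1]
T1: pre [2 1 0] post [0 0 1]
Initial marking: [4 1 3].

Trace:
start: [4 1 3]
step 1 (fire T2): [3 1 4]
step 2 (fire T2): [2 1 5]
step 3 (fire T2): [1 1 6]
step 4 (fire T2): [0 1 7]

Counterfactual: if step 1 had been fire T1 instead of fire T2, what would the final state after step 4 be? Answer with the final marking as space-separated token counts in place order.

0 0 6

(re-executing from step 1 with the substitution; state before step 1: [4 1 3])
step 1 (fire T1): [2 0 4]
step 2 (fire T2): [1 0 5]
step 3 (fire T2): [0 0 6]
step 4 (fire T2): [0 0 6]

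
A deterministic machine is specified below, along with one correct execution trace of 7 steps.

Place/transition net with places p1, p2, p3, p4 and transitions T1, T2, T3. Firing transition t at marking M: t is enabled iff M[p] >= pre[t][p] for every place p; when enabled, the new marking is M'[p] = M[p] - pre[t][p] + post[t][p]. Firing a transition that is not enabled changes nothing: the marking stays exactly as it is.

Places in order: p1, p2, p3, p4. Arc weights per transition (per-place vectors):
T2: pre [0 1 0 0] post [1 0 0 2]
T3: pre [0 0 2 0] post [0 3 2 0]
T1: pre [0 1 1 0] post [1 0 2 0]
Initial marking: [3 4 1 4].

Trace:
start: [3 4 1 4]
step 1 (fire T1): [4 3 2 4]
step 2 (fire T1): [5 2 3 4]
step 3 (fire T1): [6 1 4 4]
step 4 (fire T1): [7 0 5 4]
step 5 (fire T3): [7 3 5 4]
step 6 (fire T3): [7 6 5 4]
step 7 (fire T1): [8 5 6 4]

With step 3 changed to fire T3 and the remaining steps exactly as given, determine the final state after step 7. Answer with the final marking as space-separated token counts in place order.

7 9 5 4

(re-executing from step 3 with the substitution; state before step 3: [5 2 3 4])
step 3 (fire T3): [5 5 3 4]
step 4 (fire T1): [6 4 4 4]
step 5 (fire T3): [6 7 4 4]
step 6 (fire T3): [6 10 4 4]
step 7 (fire T1): [7 9 5 4]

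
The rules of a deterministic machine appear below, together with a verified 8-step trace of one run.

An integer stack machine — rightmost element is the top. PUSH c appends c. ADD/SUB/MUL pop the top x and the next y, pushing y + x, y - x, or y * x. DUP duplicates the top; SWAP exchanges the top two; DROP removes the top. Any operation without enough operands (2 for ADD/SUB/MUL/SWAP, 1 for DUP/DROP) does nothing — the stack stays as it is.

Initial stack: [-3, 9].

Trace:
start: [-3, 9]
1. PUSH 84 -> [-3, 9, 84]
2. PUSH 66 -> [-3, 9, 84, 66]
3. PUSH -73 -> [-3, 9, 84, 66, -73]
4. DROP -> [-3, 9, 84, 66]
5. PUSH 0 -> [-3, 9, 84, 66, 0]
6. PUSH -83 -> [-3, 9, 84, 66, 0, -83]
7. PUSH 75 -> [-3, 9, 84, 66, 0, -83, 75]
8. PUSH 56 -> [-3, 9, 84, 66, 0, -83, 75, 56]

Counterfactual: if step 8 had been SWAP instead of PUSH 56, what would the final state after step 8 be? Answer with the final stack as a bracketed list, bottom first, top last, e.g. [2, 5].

[-3, 9, 84, 66, 0, 75, -83]

(re-executing from step 8 with the substitution; state before step 8: [-3, 9, 84, 66, 0, -83, 75])
8. SWAP -> [-3, 9, 84, 66, 0, 75, -83]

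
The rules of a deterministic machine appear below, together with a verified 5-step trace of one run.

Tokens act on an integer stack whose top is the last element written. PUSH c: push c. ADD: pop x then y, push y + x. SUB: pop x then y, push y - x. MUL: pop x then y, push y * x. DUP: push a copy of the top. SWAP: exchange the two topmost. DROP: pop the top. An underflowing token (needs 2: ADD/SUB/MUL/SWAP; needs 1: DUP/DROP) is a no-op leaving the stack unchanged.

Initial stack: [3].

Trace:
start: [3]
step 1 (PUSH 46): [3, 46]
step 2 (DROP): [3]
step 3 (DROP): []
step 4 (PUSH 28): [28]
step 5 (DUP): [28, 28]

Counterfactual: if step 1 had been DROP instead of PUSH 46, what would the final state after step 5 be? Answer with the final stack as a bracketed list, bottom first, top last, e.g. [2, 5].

(re-executing from step 1 with the substitution; state before step 1: [3])
step 1 (DROP): []
step 2 (DROP): []
step 3 (DROP): []
step 4 (PUSH 28): [28]
step 5 (DUP): [28, 28]

[28, 28]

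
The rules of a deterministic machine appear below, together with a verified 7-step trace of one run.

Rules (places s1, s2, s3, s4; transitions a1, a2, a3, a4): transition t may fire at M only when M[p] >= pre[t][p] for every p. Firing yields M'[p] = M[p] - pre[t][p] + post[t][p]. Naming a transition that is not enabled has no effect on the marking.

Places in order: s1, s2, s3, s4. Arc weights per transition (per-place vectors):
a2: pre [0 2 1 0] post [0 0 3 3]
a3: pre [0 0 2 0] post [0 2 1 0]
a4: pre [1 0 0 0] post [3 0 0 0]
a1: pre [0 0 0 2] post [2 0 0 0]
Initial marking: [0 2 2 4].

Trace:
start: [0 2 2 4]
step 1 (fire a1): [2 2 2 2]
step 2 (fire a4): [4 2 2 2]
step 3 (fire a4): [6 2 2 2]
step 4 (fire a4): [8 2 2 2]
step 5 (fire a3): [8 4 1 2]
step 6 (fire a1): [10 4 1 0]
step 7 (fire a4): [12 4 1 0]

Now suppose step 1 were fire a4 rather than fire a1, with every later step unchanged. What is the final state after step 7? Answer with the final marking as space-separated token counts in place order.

(re-executing from step 1 with the substitution; state before step 1: [0 2 2 4])
step 1 (fire a4): [0 2 2 4]
step 2 (fire a4): [0 2 2 4]
step 3 (fire a4): [0 2 2 4]
step 4 (fire a4): [0 2 2 4]
step 5 (fire a3): [0 4 1 4]
step 6 (fire a1): [2 4 1 2]
step 7 (fire a4): [4 4 1 2]

4 4 1 2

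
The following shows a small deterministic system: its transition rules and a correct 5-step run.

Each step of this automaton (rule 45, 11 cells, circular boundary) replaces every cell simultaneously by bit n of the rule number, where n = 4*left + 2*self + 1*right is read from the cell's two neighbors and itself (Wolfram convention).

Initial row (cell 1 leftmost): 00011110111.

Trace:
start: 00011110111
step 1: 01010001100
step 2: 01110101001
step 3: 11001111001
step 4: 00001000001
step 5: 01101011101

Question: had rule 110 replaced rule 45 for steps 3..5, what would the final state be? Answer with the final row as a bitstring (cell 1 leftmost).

(re-executing steps 3..5 under rule 110; state before step 3: 01110101001)
step 3: 11011111011
step 4: 01110001110
step 5: 11010011010

11010011010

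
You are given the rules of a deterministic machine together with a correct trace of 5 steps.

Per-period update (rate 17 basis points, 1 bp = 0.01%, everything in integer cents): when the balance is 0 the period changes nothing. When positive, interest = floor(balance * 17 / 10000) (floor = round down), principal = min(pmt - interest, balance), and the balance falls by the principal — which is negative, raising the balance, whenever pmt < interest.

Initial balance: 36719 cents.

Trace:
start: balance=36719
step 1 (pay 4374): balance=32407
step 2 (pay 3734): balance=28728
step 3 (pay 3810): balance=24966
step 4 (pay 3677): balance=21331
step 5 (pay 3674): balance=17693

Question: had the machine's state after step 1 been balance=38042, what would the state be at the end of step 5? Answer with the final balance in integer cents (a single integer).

23366

state after step 1 := balance=38042
step 2 (pay 3734): balance=34372
step 3 (pay 3810): balance=30620
step 4 (pay 3677): balance=26995
step 5 (pay 3674): balance=23366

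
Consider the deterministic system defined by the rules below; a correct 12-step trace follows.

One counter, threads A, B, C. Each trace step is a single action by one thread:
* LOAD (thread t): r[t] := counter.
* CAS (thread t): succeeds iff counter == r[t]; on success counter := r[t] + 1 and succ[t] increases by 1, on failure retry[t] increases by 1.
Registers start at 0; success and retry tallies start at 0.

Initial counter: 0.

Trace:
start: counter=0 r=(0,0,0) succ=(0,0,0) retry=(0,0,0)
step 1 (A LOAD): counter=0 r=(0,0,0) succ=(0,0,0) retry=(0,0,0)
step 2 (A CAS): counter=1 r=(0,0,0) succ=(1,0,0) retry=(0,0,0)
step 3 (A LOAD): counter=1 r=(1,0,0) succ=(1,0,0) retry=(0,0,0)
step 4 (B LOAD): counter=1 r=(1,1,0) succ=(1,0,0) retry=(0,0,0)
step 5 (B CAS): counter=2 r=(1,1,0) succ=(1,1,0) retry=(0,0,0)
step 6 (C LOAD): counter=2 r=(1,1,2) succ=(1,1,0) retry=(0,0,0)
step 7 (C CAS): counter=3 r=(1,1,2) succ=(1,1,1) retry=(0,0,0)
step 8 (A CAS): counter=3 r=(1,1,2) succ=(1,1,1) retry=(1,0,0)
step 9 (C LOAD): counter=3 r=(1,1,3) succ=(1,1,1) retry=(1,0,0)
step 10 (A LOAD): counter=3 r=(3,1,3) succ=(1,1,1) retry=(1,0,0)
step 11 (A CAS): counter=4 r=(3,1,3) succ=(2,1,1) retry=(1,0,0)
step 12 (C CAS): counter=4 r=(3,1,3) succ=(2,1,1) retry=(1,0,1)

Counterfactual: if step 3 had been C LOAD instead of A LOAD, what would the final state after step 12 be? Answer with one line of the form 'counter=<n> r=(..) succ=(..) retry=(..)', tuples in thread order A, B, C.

counter=4 r=(3,1,3) succ=(2,1,1) retry=(1,0,1)

(re-executing from step 3 with the substitution; state before step 3: counter=1 r=(0,0,0) succ=(1,0,0) retry=(0,0,0))
step 3 (C LOAD): counter=1 r=(0,0,1) succ=(1,0,0) retry=(0,0,0)
step 4 (B LOAD): counter=1 r=(0,1,1) succ=(1,0,0) retry=(0,0,0)
step 5 (B CAS): counter=2 r=(0,1,1) succ=(1,1,0) retry=(0,0,0)
step 6 (C LOAD): counter=2 r=(0,1,2) succ=(1,1,0) retry=(0,0,0)
step 7 (C CAS): counter=3 r=(0,1,2) succ=(1,1,1) retry=(0,0,0)
step 8 (A CAS): counter=3 r=(0,1,2) succ=(1,1,1) retry=(1,0,0)
step 9 (C LOAD): counter=3 r=(0,1,3) succ=(1,1,1) retry=(1,0,0)
step 10 (A LOAD): counter=3 r=(3,1,3) succ=(1,1,1) retry=(1,0,0)
step 11 (A CAS): counter=4 r=(3,1,3) succ=(2,1,1) retry=(1,0,0)
step 12 (C CAS): counter=4 r=(3,1,3) succ=(2,1,1) retry=(1,0,1)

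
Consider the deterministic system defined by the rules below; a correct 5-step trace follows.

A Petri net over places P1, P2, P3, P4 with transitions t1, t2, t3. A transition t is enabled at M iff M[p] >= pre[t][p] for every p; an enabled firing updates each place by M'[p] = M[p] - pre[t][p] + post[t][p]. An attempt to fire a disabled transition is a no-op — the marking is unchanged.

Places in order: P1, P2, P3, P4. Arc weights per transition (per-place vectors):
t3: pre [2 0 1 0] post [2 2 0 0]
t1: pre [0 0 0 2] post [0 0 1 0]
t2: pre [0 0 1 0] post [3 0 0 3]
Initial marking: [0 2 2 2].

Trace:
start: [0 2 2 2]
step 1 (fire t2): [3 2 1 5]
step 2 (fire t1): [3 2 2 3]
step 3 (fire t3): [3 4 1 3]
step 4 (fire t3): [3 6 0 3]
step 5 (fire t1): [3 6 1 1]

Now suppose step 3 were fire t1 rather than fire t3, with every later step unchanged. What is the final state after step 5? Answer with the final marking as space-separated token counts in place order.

(re-executing from step 3 with the substitution; state before step 3: [3 2 2 3])
step 3 (fire t1): [3 2 3 1]
step 4 (fire t3): [3 4 2 1]
step 5 (fire t1): [3 4 2 1]

3 4 2 1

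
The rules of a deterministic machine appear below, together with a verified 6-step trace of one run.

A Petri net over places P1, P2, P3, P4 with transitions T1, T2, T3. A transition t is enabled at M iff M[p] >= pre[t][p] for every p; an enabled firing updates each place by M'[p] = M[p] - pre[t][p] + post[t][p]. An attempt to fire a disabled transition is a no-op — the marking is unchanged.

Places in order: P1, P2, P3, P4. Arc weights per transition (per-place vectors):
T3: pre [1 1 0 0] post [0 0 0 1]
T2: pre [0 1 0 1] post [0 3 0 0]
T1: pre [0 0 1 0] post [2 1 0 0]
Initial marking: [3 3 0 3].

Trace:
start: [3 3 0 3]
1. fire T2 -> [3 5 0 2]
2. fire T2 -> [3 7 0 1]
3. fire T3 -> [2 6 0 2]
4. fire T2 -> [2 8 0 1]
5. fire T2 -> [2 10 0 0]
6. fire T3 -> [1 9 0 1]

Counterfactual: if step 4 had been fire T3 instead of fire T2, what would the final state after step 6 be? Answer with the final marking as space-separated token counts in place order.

(re-executing from step 4 with the substitution; state before step 4: [2 6 0 2])
4. fire T3 -> [1 5 0 3]
5. fire T2 -> [1 7 0 2]
6. fire T3 -> [0 6 0 3]

0 6 0 3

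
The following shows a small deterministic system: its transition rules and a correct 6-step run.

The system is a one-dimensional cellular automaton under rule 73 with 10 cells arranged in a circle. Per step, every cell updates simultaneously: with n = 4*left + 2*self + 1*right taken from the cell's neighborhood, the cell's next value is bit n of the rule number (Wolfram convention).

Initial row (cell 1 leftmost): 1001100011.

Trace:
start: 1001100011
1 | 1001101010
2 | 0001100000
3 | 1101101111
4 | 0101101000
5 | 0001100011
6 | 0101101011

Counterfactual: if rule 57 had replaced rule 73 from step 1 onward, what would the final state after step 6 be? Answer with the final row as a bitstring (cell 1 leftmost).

0101010101

(re-executing steps 1..6 under rule 57; state before step 1: 1001100011)
1 | 0101011010
2 | 0010110101
3 | 1001101010
4 | 0101010101
5 | 1010101010
6 | 0101010101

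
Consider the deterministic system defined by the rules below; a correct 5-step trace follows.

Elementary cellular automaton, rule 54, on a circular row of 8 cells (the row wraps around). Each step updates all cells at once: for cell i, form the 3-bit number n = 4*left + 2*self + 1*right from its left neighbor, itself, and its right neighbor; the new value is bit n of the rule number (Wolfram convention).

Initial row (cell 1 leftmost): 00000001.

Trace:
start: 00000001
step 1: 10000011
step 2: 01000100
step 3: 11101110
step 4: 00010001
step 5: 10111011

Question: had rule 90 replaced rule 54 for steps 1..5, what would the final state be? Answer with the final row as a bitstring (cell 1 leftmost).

00000000

(re-executing steps 1..5 under rule 90; state before step 1: 00000001)
step 1: 10000010
step 2: 01000100
step 3: 10101010
step 4: 00000000
step 5: 00000000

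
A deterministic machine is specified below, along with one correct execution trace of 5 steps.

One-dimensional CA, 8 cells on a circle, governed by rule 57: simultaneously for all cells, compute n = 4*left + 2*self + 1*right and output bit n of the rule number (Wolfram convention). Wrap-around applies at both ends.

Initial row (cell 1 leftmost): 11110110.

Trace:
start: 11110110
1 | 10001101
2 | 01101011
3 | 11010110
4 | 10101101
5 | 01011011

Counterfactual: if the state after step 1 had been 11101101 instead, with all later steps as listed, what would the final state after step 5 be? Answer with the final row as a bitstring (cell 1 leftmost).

01011011

state after step 1 := 11101101
2 | 00011011
3 | 11010110
4 | 10101101
5 | 01011011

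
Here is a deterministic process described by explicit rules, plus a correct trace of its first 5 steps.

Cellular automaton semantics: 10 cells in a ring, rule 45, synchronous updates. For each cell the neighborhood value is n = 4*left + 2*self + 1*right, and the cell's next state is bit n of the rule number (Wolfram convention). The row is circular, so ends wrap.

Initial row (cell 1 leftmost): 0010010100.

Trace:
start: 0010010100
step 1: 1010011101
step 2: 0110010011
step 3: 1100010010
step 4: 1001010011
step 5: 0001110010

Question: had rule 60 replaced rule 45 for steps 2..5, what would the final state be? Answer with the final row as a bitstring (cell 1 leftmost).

(re-executing steps 2..5 under rule 60; state before step 2: 1010011101)
step 2: 0111010011
step 3: 1100111010
step 4: 1010100111
step 5: 0111110100

0111110100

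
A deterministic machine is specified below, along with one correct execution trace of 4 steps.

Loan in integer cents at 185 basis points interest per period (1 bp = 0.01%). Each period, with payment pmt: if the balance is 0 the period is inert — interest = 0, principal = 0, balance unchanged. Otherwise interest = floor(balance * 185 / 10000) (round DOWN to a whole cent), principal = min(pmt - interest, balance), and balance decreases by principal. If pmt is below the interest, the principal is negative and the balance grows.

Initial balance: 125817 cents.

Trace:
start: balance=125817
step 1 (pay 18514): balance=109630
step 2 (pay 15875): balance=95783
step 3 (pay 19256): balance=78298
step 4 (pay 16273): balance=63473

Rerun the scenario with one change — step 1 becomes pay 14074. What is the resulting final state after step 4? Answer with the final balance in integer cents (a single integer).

(re-executing from step 1 with the substitution; state before step 1: balance=125817)
step 1 (pay 14074): balance=114070
step 2 (pay 15875): balance=100305
step 3 (pay 19256): balance=82904
step 4 (pay 16273): balance=68164

68164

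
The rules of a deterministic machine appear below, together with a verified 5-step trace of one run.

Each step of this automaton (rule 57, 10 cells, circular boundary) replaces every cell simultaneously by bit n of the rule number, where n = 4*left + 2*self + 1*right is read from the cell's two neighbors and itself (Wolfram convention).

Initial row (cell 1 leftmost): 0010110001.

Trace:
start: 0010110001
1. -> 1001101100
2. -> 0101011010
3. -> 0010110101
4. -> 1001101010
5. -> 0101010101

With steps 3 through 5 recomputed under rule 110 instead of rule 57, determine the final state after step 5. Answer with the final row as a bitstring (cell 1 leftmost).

(re-executing steps 3..5 under rule 110; state before step 3: 0101011010)
3. -> 1111111110
4. -> 1000000011
5. -> 1000000110

1000000110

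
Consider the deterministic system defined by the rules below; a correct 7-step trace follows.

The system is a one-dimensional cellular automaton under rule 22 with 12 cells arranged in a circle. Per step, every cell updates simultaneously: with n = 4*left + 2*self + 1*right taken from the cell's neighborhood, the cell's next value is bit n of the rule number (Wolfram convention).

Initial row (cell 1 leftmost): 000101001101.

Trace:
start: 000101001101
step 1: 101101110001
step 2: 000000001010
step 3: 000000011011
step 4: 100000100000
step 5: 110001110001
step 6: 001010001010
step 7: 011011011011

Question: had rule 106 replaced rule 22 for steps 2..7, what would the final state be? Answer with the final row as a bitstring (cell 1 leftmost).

(re-executing steps 2..7 under rule 106; state before step 2: 101101110001)
step 2: 111111010011
step 3: 000001100110
step 4: 000011101110
step 5: 000110111010
step 6: 001111101100
step 7: 011000111100

011000111100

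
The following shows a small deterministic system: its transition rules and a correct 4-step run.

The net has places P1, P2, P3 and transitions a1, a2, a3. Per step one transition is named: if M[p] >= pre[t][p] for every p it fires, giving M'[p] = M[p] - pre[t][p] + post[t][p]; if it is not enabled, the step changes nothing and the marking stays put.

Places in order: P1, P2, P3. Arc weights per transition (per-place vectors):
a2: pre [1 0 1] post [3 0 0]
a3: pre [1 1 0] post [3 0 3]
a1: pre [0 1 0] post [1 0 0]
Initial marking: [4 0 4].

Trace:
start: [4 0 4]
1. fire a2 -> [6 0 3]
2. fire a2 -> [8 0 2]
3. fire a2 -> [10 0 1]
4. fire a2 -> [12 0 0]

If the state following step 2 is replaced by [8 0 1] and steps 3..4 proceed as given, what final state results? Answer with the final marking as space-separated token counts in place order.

10 0 0

state after step 2 := [8 0 1]
3. fire a2 -> [10 0 0]
4. fire a2 -> [10 0 0]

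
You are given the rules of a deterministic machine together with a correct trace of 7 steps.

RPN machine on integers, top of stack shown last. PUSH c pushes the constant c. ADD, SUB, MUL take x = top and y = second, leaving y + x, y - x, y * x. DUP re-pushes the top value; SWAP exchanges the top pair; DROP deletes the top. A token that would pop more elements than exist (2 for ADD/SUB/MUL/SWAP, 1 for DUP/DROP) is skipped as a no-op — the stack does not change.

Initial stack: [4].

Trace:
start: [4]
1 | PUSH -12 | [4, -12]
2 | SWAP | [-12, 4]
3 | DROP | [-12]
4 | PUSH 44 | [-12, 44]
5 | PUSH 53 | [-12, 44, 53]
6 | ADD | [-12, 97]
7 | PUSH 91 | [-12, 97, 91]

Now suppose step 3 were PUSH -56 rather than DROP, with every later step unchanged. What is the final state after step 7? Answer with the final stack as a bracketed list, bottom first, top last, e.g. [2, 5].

[-12, 4, -56, 97, 91]

(re-executing from step 3 with the substitution; state before step 3: [-12, 4])
3 | PUSH -56 | [-12, 4, -56]
4 | PUSH 44 | [-12, 4, -56, 44]
5 | PUSH 53 | [-12, 4, -56, 44, 53]
6 | ADD | [-12, 4, -56, 97]
7 | PUSH 91 | [-12, 4, -56, 97, 91]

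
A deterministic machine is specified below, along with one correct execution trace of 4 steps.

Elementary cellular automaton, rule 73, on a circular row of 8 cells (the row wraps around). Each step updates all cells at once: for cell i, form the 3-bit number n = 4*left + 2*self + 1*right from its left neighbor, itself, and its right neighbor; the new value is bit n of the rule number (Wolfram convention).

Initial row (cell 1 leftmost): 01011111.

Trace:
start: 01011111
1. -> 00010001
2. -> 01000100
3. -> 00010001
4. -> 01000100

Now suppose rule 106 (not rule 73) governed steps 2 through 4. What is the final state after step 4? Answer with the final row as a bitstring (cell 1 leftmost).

10001000

(re-executing steps 2..4 under rule 106; state before step 2: 00010001)
2. -> 00100010
3. -> 01000100
4. -> 10001000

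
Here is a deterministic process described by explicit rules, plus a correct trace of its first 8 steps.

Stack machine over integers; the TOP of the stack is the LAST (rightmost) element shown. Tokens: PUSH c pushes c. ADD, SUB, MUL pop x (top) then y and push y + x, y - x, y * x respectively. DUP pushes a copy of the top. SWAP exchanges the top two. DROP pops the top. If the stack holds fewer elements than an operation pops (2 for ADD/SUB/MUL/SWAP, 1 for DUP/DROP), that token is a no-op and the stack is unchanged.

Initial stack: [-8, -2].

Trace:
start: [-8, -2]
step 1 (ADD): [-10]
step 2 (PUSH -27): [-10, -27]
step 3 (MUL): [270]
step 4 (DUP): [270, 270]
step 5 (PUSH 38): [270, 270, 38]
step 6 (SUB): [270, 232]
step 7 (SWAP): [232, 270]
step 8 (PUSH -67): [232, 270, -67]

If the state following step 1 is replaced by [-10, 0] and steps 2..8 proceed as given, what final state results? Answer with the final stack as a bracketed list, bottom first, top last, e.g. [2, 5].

[-10, -38, 0, -67]

state after step 1 := [-10, 0]
step 2 (PUSH -27): [-10, 0, -27]
step 3 (MUL): [-10, 0]
step 4 (DUP): [-10, 0, 0]
step 5 (PUSH 38): [-10, 0, 0, 38]
step 6 (SUB): [-10, 0, -38]
step 7 (SWAP): [-10, -38, 0]
step 8 (PUSH -67): [-10, -38, 0, -67]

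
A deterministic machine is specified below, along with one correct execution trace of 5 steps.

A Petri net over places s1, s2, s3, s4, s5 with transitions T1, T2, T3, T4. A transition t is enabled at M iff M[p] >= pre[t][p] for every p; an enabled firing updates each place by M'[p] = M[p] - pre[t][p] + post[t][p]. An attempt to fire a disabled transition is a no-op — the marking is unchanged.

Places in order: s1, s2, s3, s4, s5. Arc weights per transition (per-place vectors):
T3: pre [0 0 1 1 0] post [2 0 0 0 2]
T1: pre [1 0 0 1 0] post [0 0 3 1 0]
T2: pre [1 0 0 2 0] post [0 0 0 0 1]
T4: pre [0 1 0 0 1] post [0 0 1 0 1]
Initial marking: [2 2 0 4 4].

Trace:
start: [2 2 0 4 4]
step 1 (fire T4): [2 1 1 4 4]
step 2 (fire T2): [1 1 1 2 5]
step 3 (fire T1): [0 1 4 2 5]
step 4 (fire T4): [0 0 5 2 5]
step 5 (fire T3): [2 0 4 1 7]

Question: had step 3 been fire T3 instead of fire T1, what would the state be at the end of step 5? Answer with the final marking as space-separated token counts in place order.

5 0 0 0 9

(re-executing from step 3 with the substitution; state before step 3: [1 1 1 2 5])
step 3 (fire T3): [3 1 0 1 7]
step 4 (fire T4): [3 0 1 1 7]
step 5 (fire T3): [5 0 0 0 9]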